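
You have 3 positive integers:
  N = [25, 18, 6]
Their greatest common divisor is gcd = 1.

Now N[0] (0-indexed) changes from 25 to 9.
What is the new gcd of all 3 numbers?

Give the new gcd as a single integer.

Numbers: [25, 18, 6], gcd = 1
Change: index 0, 25 -> 9
gcd of the OTHER numbers (without index 0): gcd([18, 6]) = 6
New gcd = gcd(g_others, new_val) = gcd(6, 9) = 3

Answer: 3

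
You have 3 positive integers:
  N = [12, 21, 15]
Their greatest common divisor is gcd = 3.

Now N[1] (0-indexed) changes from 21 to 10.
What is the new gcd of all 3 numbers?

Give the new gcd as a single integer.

Answer: 1

Derivation:
Numbers: [12, 21, 15], gcd = 3
Change: index 1, 21 -> 10
gcd of the OTHER numbers (without index 1): gcd([12, 15]) = 3
New gcd = gcd(g_others, new_val) = gcd(3, 10) = 1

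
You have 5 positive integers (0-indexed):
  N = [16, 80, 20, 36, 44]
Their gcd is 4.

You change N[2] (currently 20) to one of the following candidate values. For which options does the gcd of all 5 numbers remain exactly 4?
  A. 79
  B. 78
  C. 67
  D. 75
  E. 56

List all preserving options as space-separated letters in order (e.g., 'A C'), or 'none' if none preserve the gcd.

Answer: E

Derivation:
Old gcd = 4; gcd of others (without N[2]) = 4
New gcd for candidate v: gcd(4, v). Preserves old gcd iff gcd(4, v) = 4.
  Option A: v=79, gcd(4,79)=1 -> changes
  Option B: v=78, gcd(4,78)=2 -> changes
  Option C: v=67, gcd(4,67)=1 -> changes
  Option D: v=75, gcd(4,75)=1 -> changes
  Option E: v=56, gcd(4,56)=4 -> preserves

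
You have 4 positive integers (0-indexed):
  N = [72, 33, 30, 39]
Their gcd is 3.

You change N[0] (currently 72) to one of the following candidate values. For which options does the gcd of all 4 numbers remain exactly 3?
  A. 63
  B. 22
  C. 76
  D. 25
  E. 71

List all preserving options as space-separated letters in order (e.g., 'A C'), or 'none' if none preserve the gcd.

Answer: A

Derivation:
Old gcd = 3; gcd of others (without N[0]) = 3
New gcd for candidate v: gcd(3, v). Preserves old gcd iff gcd(3, v) = 3.
  Option A: v=63, gcd(3,63)=3 -> preserves
  Option B: v=22, gcd(3,22)=1 -> changes
  Option C: v=76, gcd(3,76)=1 -> changes
  Option D: v=25, gcd(3,25)=1 -> changes
  Option E: v=71, gcd(3,71)=1 -> changes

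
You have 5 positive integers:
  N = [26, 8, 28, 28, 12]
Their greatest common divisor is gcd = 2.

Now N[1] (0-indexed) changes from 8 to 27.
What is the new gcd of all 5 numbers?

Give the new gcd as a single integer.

Answer: 1

Derivation:
Numbers: [26, 8, 28, 28, 12], gcd = 2
Change: index 1, 8 -> 27
gcd of the OTHER numbers (without index 1): gcd([26, 28, 28, 12]) = 2
New gcd = gcd(g_others, new_val) = gcd(2, 27) = 1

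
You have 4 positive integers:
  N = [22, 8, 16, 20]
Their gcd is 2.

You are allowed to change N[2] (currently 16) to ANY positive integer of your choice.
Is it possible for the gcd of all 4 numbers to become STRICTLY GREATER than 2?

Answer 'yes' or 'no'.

Answer: no

Derivation:
Current gcd = 2
gcd of all OTHER numbers (without N[2]=16): gcd([22, 8, 20]) = 2
The new gcd after any change is gcd(2, new_value).
This can be at most 2.
Since 2 = old gcd 2, the gcd can only stay the same or decrease.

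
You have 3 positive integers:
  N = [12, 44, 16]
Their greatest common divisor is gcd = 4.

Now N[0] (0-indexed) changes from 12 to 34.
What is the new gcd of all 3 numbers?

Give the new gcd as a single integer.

Answer: 2

Derivation:
Numbers: [12, 44, 16], gcd = 4
Change: index 0, 12 -> 34
gcd of the OTHER numbers (without index 0): gcd([44, 16]) = 4
New gcd = gcd(g_others, new_val) = gcd(4, 34) = 2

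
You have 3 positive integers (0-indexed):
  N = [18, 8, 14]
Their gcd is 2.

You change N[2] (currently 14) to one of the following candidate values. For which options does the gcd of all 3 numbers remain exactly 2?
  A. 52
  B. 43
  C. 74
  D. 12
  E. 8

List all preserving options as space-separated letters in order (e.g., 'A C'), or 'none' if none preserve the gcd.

Answer: A C D E

Derivation:
Old gcd = 2; gcd of others (without N[2]) = 2
New gcd for candidate v: gcd(2, v). Preserves old gcd iff gcd(2, v) = 2.
  Option A: v=52, gcd(2,52)=2 -> preserves
  Option B: v=43, gcd(2,43)=1 -> changes
  Option C: v=74, gcd(2,74)=2 -> preserves
  Option D: v=12, gcd(2,12)=2 -> preserves
  Option E: v=8, gcd(2,8)=2 -> preserves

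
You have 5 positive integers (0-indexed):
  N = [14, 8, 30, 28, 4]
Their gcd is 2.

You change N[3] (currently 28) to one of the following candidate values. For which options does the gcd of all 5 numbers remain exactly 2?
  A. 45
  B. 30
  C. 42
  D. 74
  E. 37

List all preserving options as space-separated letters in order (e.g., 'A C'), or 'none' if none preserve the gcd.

Answer: B C D

Derivation:
Old gcd = 2; gcd of others (without N[3]) = 2
New gcd for candidate v: gcd(2, v). Preserves old gcd iff gcd(2, v) = 2.
  Option A: v=45, gcd(2,45)=1 -> changes
  Option B: v=30, gcd(2,30)=2 -> preserves
  Option C: v=42, gcd(2,42)=2 -> preserves
  Option D: v=74, gcd(2,74)=2 -> preserves
  Option E: v=37, gcd(2,37)=1 -> changes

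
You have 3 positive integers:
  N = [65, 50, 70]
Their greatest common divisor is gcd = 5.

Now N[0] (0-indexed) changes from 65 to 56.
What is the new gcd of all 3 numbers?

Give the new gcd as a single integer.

Answer: 2

Derivation:
Numbers: [65, 50, 70], gcd = 5
Change: index 0, 65 -> 56
gcd of the OTHER numbers (without index 0): gcd([50, 70]) = 10
New gcd = gcd(g_others, new_val) = gcd(10, 56) = 2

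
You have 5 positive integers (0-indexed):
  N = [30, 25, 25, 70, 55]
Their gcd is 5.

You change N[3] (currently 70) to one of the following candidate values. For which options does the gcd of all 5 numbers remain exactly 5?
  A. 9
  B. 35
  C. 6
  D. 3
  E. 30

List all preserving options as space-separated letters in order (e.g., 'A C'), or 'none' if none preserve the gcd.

Old gcd = 5; gcd of others (without N[3]) = 5
New gcd for candidate v: gcd(5, v). Preserves old gcd iff gcd(5, v) = 5.
  Option A: v=9, gcd(5,9)=1 -> changes
  Option B: v=35, gcd(5,35)=5 -> preserves
  Option C: v=6, gcd(5,6)=1 -> changes
  Option D: v=3, gcd(5,3)=1 -> changes
  Option E: v=30, gcd(5,30)=5 -> preserves

Answer: B E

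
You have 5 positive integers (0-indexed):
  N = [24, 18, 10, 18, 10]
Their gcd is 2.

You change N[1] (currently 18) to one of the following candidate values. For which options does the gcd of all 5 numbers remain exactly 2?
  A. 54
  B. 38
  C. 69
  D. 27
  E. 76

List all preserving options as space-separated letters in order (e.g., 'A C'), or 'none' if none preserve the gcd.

Old gcd = 2; gcd of others (without N[1]) = 2
New gcd for candidate v: gcd(2, v). Preserves old gcd iff gcd(2, v) = 2.
  Option A: v=54, gcd(2,54)=2 -> preserves
  Option B: v=38, gcd(2,38)=2 -> preserves
  Option C: v=69, gcd(2,69)=1 -> changes
  Option D: v=27, gcd(2,27)=1 -> changes
  Option E: v=76, gcd(2,76)=2 -> preserves

Answer: A B E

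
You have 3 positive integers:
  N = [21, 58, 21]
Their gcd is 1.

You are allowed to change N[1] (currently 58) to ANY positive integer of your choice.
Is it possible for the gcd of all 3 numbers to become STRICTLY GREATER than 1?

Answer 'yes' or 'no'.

Answer: yes

Derivation:
Current gcd = 1
gcd of all OTHER numbers (without N[1]=58): gcd([21, 21]) = 21
The new gcd after any change is gcd(21, new_value).
This can be at most 21.
Since 21 > old gcd 1, the gcd CAN increase (e.g., set N[1] = 21).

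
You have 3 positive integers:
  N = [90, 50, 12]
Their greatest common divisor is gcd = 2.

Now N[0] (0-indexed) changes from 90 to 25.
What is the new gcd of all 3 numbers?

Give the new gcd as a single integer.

Numbers: [90, 50, 12], gcd = 2
Change: index 0, 90 -> 25
gcd of the OTHER numbers (without index 0): gcd([50, 12]) = 2
New gcd = gcd(g_others, new_val) = gcd(2, 25) = 1

Answer: 1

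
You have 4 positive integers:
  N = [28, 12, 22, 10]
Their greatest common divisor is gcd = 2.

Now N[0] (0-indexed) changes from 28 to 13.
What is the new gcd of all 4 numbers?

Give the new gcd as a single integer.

Numbers: [28, 12, 22, 10], gcd = 2
Change: index 0, 28 -> 13
gcd of the OTHER numbers (without index 0): gcd([12, 22, 10]) = 2
New gcd = gcd(g_others, new_val) = gcd(2, 13) = 1

Answer: 1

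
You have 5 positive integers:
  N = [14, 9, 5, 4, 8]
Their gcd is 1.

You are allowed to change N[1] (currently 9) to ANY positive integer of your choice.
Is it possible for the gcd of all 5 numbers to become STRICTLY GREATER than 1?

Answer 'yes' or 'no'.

Answer: no

Derivation:
Current gcd = 1
gcd of all OTHER numbers (without N[1]=9): gcd([14, 5, 4, 8]) = 1
The new gcd after any change is gcd(1, new_value).
This can be at most 1.
Since 1 = old gcd 1, the gcd can only stay the same or decrease.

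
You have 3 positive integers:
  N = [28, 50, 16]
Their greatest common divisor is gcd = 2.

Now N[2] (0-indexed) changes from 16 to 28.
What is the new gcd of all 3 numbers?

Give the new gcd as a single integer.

Numbers: [28, 50, 16], gcd = 2
Change: index 2, 16 -> 28
gcd of the OTHER numbers (without index 2): gcd([28, 50]) = 2
New gcd = gcd(g_others, new_val) = gcd(2, 28) = 2

Answer: 2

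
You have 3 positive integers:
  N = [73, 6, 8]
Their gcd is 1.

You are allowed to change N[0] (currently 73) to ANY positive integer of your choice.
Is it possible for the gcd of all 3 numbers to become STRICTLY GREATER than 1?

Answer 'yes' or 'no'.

Answer: yes

Derivation:
Current gcd = 1
gcd of all OTHER numbers (without N[0]=73): gcd([6, 8]) = 2
The new gcd after any change is gcd(2, new_value).
This can be at most 2.
Since 2 > old gcd 1, the gcd CAN increase (e.g., set N[0] = 2).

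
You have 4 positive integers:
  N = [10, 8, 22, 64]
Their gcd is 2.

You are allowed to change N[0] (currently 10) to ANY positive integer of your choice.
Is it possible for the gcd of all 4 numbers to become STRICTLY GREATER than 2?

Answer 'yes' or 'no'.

Answer: no

Derivation:
Current gcd = 2
gcd of all OTHER numbers (without N[0]=10): gcd([8, 22, 64]) = 2
The new gcd after any change is gcd(2, new_value).
This can be at most 2.
Since 2 = old gcd 2, the gcd can only stay the same or decrease.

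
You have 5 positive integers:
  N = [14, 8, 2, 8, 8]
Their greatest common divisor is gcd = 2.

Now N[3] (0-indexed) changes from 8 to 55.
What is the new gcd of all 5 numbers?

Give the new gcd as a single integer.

Answer: 1

Derivation:
Numbers: [14, 8, 2, 8, 8], gcd = 2
Change: index 3, 8 -> 55
gcd of the OTHER numbers (without index 3): gcd([14, 8, 2, 8]) = 2
New gcd = gcd(g_others, new_val) = gcd(2, 55) = 1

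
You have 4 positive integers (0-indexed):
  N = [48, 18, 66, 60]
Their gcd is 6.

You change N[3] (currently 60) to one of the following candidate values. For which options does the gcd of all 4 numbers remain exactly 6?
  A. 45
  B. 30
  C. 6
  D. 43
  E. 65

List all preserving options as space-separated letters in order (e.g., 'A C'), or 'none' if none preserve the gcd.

Answer: B C

Derivation:
Old gcd = 6; gcd of others (without N[3]) = 6
New gcd for candidate v: gcd(6, v). Preserves old gcd iff gcd(6, v) = 6.
  Option A: v=45, gcd(6,45)=3 -> changes
  Option B: v=30, gcd(6,30)=6 -> preserves
  Option C: v=6, gcd(6,6)=6 -> preserves
  Option D: v=43, gcd(6,43)=1 -> changes
  Option E: v=65, gcd(6,65)=1 -> changes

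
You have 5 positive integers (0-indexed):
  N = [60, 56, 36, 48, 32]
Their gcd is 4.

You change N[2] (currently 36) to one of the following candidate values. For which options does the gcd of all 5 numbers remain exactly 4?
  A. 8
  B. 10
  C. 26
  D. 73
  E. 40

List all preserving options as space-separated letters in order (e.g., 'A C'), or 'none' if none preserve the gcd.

Old gcd = 4; gcd of others (without N[2]) = 4
New gcd for candidate v: gcd(4, v). Preserves old gcd iff gcd(4, v) = 4.
  Option A: v=8, gcd(4,8)=4 -> preserves
  Option B: v=10, gcd(4,10)=2 -> changes
  Option C: v=26, gcd(4,26)=2 -> changes
  Option D: v=73, gcd(4,73)=1 -> changes
  Option E: v=40, gcd(4,40)=4 -> preserves

Answer: A E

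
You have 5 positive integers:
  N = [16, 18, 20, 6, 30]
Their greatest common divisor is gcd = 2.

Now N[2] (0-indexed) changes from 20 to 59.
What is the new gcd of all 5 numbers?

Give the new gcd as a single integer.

Answer: 1

Derivation:
Numbers: [16, 18, 20, 6, 30], gcd = 2
Change: index 2, 20 -> 59
gcd of the OTHER numbers (without index 2): gcd([16, 18, 6, 30]) = 2
New gcd = gcd(g_others, new_val) = gcd(2, 59) = 1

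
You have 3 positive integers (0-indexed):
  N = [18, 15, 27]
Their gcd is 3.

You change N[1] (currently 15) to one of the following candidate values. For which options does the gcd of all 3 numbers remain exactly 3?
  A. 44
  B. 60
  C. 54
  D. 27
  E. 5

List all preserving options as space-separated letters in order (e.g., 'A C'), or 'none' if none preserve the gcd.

Old gcd = 3; gcd of others (without N[1]) = 9
New gcd for candidate v: gcd(9, v). Preserves old gcd iff gcd(9, v) = 3.
  Option A: v=44, gcd(9,44)=1 -> changes
  Option B: v=60, gcd(9,60)=3 -> preserves
  Option C: v=54, gcd(9,54)=9 -> changes
  Option D: v=27, gcd(9,27)=9 -> changes
  Option E: v=5, gcd(9,5)=1 -> changes

Answer: B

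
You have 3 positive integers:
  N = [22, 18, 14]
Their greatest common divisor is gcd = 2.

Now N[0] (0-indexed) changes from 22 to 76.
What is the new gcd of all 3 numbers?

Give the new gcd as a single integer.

Answer: 2

Derivation:
Numbers: [22, 18, 14], gcd = 2
Change: index 0, 22 -> 76
gcd of the OTHER numbers (without index 0): gcd([18, 14]) = 2
New gcd = gcd(g_others, new_val) = gcd(2, 76) = 2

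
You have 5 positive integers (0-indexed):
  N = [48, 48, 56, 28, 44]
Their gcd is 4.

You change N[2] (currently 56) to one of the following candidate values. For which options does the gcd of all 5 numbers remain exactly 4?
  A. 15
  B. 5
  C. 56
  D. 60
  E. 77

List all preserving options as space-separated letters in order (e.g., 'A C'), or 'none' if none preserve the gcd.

Old gcd = 4; gcd of others (without N[2]) = 4
New gcd for candidate v: gcd(4, v). Preserves old gcd iff gcd(4, v) = 4.
  Option A: v=15, gcd(4,15)=1 -> changes
  Option B: v=5, gcd(4,5)=1 -> changes
  Option C: v=56, gcd(4,56)=4 -> preserves
  Option D: v=60, gcd(4,60)=4 -> preserves
  Option E: v=77, gcd(4,77)=1 -> changes

Answer: C D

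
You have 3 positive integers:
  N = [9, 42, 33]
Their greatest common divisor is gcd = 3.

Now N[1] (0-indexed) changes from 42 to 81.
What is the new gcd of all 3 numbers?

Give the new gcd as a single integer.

Answer: 3

Derivation:
Numbers: [9, 42, 33], gcd = 3
Change: index 1, 42 -> 81
gcd of the OTHER numbers (without index 1): gcd([9, 33]) = 3
New gcd = gcd(g_others, new_val) = gcd(3, 81) = 3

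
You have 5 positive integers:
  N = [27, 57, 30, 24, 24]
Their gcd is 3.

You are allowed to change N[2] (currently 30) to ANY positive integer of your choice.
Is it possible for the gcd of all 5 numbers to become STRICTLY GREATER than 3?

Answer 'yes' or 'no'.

Current gcd = 3
gcd of all OTHER numbers (without N[2]=30): gcd([27, 57, 24, 24]) = 3
The new gcd after any change is gcd(3, new_value).
This can be at most 3.
Since 3 = old gcd 3, the gcd can only stay the same or decrease.

Answer: no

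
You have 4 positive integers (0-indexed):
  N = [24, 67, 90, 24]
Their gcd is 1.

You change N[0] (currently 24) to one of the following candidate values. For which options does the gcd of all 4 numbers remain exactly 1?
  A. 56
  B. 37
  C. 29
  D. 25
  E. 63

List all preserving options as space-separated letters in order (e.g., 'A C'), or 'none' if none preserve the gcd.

Old gcd = 1; gcd of others (without N[0]) = 1
New gcd for candidate v: gcd(1, v). Preserves old gcd iff gcd(1, v) = 1.
  Option A: v=56, gcd(1,56)=1 -> preserves
  Option B: v=37, gcd(1,37)=1 -> preserves
  Option C: v=29, gcd(1,29)=1 -> preserves
  Option D: v=25, gcd(1,25)=1 -> preserves
  Option E: v=63, gcd(1,63)=1 -> preserves

Answer: A B C D E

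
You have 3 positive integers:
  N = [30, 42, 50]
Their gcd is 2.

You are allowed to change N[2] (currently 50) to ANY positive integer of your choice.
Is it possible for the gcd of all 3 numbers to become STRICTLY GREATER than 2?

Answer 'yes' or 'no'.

Answer: yes

Derivation:
Current gcd = 2
gcd of all OTHER numbers (without N[2]=50): gcd([30, 42]) = 6
The new gcd after any change is gcd(6, new_value).
This can be at most 6.
Since 6 > old gcd 2, the gcd CAN increase (e.g., set N[2] = 6).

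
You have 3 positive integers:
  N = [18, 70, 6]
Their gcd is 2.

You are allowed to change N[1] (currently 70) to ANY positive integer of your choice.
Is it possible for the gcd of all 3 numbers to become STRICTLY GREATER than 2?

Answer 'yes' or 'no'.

Current gcd = 2
gcd of all OTHER numbers (without N[1]=70): gcd([18, 6]) = 6
The new gcd after any change is gcd(6, new_value).
This can be at most 6.
Since 6 > old gcd 2, the gcd CAN increase (e.g., set N[1] = 6).

Answer: yes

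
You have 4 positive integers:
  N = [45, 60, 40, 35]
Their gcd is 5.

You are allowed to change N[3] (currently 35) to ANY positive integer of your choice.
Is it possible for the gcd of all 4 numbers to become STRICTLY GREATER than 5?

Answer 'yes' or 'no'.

Current gcd = 5
gcd of all OTHER numbers (without N[3]=35): gcd([45, 60, 40]) = 5
The new gcd after any change is gcd(5, new_value).
This can be at most 5.
Since 5 = old gcd 5, the gcd can only stay the same or decrease.

Answer: no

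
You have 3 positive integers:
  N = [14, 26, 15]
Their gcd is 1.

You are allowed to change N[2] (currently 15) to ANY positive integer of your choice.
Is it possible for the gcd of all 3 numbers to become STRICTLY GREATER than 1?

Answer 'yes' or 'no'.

Answer: yes

Derivation:
Current gcd = 1
gcd of all OTHER numbers (without N[2]=15): gcd([14, 26]) = 2
The new gcd after any change is gcd(2, new_value).
This can be at most 2.
Since 2 > old gcd 1, the gcd CAN increase (e.g., set N[2] = 2).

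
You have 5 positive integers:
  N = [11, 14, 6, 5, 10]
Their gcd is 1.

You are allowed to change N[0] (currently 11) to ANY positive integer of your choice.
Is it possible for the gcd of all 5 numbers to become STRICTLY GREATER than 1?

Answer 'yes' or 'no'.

Current gcd = 1
gcd of all OTHER numbers (without N[0]=11): gcd([14, 6, 5, 10]) = 1
The new gcd after any change is gcd(1, new_value).
This can be at most 1.
Since 1 = old gcd 1, the gcd can only stay the same or decrease.

Answer: no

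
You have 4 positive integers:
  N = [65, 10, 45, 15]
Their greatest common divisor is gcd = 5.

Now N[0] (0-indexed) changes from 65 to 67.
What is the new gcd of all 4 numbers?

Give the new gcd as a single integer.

Numbers: [65, 10, 45, 15], gcd = 5
Change: index 0, 65 -> 67
gcd of the OTHER numbers (without index 0): gcd([10, 45, 15]) = 5
New gcd = gcd(g_others, new_val) = gcd(5, 67) = 1

Answer: 1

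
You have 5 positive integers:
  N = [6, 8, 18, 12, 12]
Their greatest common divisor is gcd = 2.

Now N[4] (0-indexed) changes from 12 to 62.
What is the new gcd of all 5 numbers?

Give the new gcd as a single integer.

Answer: 2

Derivation:
Numbers: [6, 8, 18, 12, 12], gcd = 2
Change: index 4, 12 -> 62
gcd of the OTHER numbers (without index 4): gcd([6, 8, 18, 12]) = 2
New gcd = gcd(g_others, new_val) = gcd(2, 62) = 2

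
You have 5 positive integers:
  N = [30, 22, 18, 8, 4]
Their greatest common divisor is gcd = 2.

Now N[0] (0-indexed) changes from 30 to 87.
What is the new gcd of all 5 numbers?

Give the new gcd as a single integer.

Numbers: [30, 22, 18, 8, 4], gcd = 2
Change: index 0, 30 -> 87
gcd of the OTHER numbers (without index 0): gcd([22, 18, 8, 4]) = 2
New gcd = gcd(g_others, new_val) = gcd(2, 87) = 1

Answer: 1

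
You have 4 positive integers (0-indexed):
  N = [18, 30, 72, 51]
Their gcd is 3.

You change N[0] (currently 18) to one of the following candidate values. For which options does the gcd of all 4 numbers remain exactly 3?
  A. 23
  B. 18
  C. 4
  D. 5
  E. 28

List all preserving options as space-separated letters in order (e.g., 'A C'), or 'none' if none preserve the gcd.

Old gcd = 3; gcd of others (without N[0]) = 3
New gcd for candidate v: gcd(3, v). Preserves old gcd iff gcd(3, v) = 3.
  Option A: v=23, gcd(3,23)=1 -> changes
  Option B: v=18, gcd(3,18)=3 -> preserves
  Option C: v=4, gcd(3,4)=1 -> changes
  Option D: v=5, gcd(3,5)=1 -> changes
  Option E: v=28, gcd(3,28)=1 -> changes

Answer: B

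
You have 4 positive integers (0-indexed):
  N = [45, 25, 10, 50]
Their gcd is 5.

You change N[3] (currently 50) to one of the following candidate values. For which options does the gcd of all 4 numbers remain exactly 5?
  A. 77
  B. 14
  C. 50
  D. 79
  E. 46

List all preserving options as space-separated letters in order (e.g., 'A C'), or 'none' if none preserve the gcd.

Answer: C

Derivation:
Old gcd = 5; gcd of others (without N[3]) = 5
New gcd for candidate v: gcd(5, v). Preserves old gcd iff gcd(5, v) = 5.
  Option A: v=77, gcd(5,77)=1 -> changes
  Option B: v=14, gcd(5,14)=1 -> changes
  Option C: v=50, gcd(5,50)=5 -> preserves
  Option D: v=79, gcd(5,79)=1 -> changes
  Option E: v=46, gcd(5,46)=1 -> changes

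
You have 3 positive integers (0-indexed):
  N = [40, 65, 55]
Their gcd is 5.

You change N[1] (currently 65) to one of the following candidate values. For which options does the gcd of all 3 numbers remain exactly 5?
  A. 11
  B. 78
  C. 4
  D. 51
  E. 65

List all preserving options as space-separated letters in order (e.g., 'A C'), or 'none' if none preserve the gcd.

Old gcd = 5; gcd of others (without N[1]) = 5
New gcd for candidate v: gcd(5, v). Preserves old gcd iff gcd(5, v) = 5.
  Option A: v=11, gcd(5,11)=1 -> changes
  Option B: v=78, gcd(5,78)=1 -> changes
  Option C: v=4, gcd(5,4)=1 -> changes
  Option D: v=51, gcd(5,51)=1 -> changes
  Option E: v=65, gcd(5,65)=5 -> preserves

Answer: E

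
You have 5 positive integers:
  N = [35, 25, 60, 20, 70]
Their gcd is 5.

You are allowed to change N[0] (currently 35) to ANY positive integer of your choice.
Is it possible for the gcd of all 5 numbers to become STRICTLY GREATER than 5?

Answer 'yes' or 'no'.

Current gcd = 5
gcd of all OTHER numbers (without N[0]=35): gcd([25, 60, 20, 70]) = 5
The new gcd after any change is gcd(5, new_value).
This can be at most 5.
Since 5 = old gcd 5, the gcd can only stay the same or decrease.

Answer: no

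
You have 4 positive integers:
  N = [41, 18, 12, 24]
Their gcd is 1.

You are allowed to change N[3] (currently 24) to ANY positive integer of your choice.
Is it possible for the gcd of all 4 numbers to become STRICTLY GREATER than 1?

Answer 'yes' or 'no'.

Current gcd = 1
gcd of all OTHER numbers (without N[3]=24): gcd([41, 18, 12]) = 1
The new gcd after any change is gcd(1, new_value).
This can be at most 1.
Since 1 = old gcd 1, the gcd can only stay the same or decrease.

Answer: no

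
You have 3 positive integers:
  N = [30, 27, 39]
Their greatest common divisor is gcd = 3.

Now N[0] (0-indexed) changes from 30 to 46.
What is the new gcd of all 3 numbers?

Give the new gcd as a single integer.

Numbers: [30, 27, 39], gcd = 3
Change: index 0, 30 -> 46
gcd of the OTHER numbers (without index 0): gcd([27, 39]) = 3
New gcd = gcd(g_others, new_val) = gcd(3, 46) = 1

Answer: 1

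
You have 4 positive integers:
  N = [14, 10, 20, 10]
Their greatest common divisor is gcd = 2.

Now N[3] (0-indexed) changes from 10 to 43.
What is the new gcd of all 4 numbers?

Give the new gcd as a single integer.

Answer: 1

Derivation:
Numbers: [14, 10, 20, 10], gcd = 2
Change: index 3, 10 -> 43
gcd of the OTHER numbers (without index 3): gcd([14, 10, 20]) = 2
New gcd = gcd(g_others, new_val) = gcd(2, 43) = 1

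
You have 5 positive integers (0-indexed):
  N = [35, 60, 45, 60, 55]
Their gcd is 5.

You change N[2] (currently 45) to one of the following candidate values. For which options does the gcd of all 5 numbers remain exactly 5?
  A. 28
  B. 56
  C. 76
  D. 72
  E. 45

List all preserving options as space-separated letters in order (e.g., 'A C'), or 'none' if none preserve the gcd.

Old gcd = 5; gcd of others (without N[2]) = 5
New gcd for candidate v: gcd(5, v). Preserves old gcd iff gcd(5, v) = 5.
  Option A: v=28, gcd(5,28)=1 -> changes
  Option B: v=56, gcd(5,56)=1 -> changes
  Option C: v=76, gcd(5,76)=1 -> changes
  Option D: v=72, gcd(5,72)=1 -> changes
  Option E: v=45, gcd(5,45)=5 -> preserves

Answer: E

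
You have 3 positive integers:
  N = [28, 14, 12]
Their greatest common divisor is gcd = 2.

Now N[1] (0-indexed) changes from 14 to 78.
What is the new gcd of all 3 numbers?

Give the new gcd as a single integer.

Numbers: [28, 14, 12], gcd = 2
Change: index 1, 14 -> 78
gcd of the OTHER numbers (without index 1): gcd([28, 12]) = 4
New gcd = gcd(g_others, new_val) = gcd(4, 78) = 2

Answer: 2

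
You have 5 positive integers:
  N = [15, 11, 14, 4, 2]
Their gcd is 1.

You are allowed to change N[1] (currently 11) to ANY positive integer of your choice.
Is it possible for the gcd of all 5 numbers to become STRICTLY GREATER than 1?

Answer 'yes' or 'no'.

Answer: no

Derivation:
Current gcd = 1
gcd of all OTHER numbers (without N[1]=11): gcd([15, 14, 4, 2]) = 1
The new gcd after any change is gcd(1, new_value).
This can be at most 1.
Since 1 = old gcd 1, the gcd can only stay the same or decrease.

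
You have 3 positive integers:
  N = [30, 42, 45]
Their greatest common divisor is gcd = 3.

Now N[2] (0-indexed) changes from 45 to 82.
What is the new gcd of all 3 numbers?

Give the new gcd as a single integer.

Answer: 2

Derivation:
Numbers: [30, 42, 45], gcd = 3
Change: index 2, 45 -> 82
gcd of the OTHER numbers (without index 2): gcd([30, 42]) = 6
New gcd = gcd(g_others, new_val) = gcd(6, 82) = 2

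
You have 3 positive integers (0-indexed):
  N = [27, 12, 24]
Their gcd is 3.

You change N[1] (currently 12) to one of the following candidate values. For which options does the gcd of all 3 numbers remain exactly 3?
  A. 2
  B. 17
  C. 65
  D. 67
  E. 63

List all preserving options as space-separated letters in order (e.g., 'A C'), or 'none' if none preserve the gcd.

Old gcd = 3; gcd of others (without N[1]) = 3
New gcd for candidate v: gcd(3, v). Preserves old gcd iff gcd(3, v) = 3.
  Option A: v=2, gcd(3,2)=1 -> changes
  Option B: v=17, gcd(3,17)=1 -> changes
  Option C: v=65, gcd(3,65)=1 -> changes
  Option D: v=67, gcd(3,67)=1 -> changes
  Option E: v=63, gcd(3,63)=3 -> preserves

Answer: E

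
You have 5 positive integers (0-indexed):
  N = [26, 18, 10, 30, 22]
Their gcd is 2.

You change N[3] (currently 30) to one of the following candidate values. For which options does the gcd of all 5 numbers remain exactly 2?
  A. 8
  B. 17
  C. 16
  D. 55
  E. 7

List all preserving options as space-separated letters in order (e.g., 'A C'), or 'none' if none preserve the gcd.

Answer: A C

Derivation:
Old gcd = 2; gcd of others (without N[3]) = 2
New gcd for candidate v: gcd(2, v). Preserves old gcd iff gcd(2, v) = 2.
  Option A: v=8, gcd(2,8)=2 -> preserves
  Option B: v=17, gcd(2,17)=1 -> changes
  Option C: v=16, gcd(2,16)=2 -> preserves
  Option D: v=55, gcd(2,55)=1 -> changes
  Option E: v=7, gcd(2,7)=1 -> changes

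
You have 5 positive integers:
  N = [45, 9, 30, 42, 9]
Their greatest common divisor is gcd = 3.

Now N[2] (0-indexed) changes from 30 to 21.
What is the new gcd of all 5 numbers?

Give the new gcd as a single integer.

Answer: 3

Derivation:
Numbers: [45, 9, 30, 42, 9], gcd = 3
Change: index 2, 30 -> 21
gcd of the OTHER numbers (without index 2): gcd([45, 9, 42, 9]) = 3
New gcd = gcd(g_others, new_val) = gcd(3, 21) = 3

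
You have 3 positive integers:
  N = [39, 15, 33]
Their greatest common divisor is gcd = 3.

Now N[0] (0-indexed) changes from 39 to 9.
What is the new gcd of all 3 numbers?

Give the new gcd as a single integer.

Answer: 3

Derivation:
Numbers: [39, 15, 33], gcd = 3
Change: index 0, 39 -> 9
gcd of the OTHER numbers (without index 0): gcd([15, 33]) = 3
New gcd = gcd(g_others, new_val) = gcd(3, 9) = 3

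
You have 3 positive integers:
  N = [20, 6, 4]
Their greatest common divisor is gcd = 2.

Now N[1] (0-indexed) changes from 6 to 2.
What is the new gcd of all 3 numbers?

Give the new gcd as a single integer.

Numbers: [20, 6, 4], gcd = 2
Change: index 1, 6 -> 2
gcd of the OTHER numbers (without index 1): gcd([20, 4]) = 4
New gcd = gcd(g_others, new_val) = gcd(4, 2) = 2

Answer: 2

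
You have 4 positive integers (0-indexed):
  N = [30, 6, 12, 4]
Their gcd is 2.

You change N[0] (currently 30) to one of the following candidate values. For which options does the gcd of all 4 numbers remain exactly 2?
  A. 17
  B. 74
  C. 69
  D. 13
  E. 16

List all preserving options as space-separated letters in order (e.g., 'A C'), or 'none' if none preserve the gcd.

Answer: B E

Derivation:
Old gcd = 2; gcd of others (without N[0]) = 2
New gcd for candidate v: gcd(2, v). Preserves old gcd iff gcd(2, v) = 2.
  Option A: v=17, gcd(2,17)=1 -> changes
  Option B: v=74, gcd(2,74)=2 -> preserves
  Option C: v=69, gcd(2,69)=1 -> changes
  Option D: v=13, gcd(2,13)=1 -> changes
  Option E: v=16, gcd(2,16)=2 -> preserves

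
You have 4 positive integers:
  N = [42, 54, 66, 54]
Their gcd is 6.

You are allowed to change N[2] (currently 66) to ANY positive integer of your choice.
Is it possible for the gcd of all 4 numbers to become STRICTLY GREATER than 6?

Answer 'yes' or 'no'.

Current gcd = 6
gcd of all OTHER numbers (without N[2]=66): gcd([42, 54, 54]) = 6
The new gcd after any change is gcd(6, new_value).
This can be at most 6.
Since 6 = old gcd 6, the gcd can only stay the same or decrease.

Answer: no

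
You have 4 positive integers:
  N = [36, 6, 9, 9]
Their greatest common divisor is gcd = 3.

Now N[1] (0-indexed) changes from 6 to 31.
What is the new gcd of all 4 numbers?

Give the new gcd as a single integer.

Numbers: [36, 6, 9, 9], gcd = 3
Change: index 1, 6 -> 31
gcd of the OTHER numbers (without index 1): gcd([36, 9, 9]) = 9
New gcd = gcd(g_others, new_val) = gcd(9, 31) = 1

Answer: 1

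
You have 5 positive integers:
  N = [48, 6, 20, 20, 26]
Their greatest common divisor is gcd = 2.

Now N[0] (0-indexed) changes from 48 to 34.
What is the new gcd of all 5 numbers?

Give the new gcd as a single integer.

Answer: 2

Derivation:
Numbers: [48, 6, 20, 20, 26], gcd = 2
Change: index 0, 48 -> 34
gcd of the OTHER numbers (without index 0): gcd([6, 20, 20, 26]) = 2
New gcd = gcd(g_others, new_val) = gcd(2, 34) = 2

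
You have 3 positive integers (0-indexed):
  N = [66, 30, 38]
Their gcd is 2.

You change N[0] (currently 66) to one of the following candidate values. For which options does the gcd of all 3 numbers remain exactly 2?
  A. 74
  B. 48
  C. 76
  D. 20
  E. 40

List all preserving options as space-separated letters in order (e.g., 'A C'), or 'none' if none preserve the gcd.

Old gcd = 2; gcd of others (without N[0]) = 2
New gcd for candidate v: gcd(2, v). Preserves old gcd iff gcd(2, v) = 2.
  Option A: v=74, gcd(2,74)=2 -> preserves
  Option B: v=48, gcd(2,48)=2 -> preserves
  Option C: v=76, gcd(2,76)=2 -> preserves
  Option D: v=20, gcd(2,20)=2 -> preserves
  Option E: v=40, gcd(2,40)=2 -> preserves

Answer: A B C D E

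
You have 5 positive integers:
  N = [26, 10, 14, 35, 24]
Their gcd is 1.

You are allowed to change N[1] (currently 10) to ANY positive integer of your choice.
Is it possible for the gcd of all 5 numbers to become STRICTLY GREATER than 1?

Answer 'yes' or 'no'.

Current gcd = 1
gcd of all OTHER numbers (without N[1]=10): gcd([26, 14, 35, 24]) = 1
The new gcd after any change is gcd(1, new_value).
This can be at most 1.
Since 1 = old gcd 1, the gcd can only stay the same or decrease.

Answer: no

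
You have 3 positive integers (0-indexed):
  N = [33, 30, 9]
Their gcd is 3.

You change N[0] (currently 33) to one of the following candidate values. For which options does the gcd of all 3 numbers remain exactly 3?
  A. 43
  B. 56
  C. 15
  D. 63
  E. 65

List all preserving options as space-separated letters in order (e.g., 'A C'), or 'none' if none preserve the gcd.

Old gcd = 3; gcd of others (without N[0]) = 3
New gcd for candidate v: gcd(3, v). Preserves old gcd iff gcd(3, v) = 3.
  Option A: v=43, gcd(3,43)=1 -> changes
  Option B: v=56, gcd(3,56)=1 -> changes
  Option C: v=15, gcd(3,15)=3 -> preserves
  Option D: v=63, gcd(3,63)=3 -> preserves
  Option E: v=65, gcd(3,65)=1 -> changes

Answer: C D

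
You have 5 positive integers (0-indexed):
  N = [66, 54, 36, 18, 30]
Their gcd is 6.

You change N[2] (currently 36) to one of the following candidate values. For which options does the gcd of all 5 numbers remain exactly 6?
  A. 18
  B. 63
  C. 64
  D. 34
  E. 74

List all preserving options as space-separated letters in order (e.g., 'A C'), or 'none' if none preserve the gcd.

Answer: A

Derivation:
Old gcd = 6; gcd of others (without N[2]) = 6
New gcd for candidate v: gcd(6, v). Preserves old gcd iff gcd(6, v) = 6.
  Option A: v=18, gcd(6,18)=6 -> preserves
  Option B: v=63, gcd(6,63)=3 -> changes
  Option C: v=64, gcd(6,64)=2 -> changes
  Option D: v=34, gcd(6,34)=2 -> changes
  Option E: v=74, gcd(6,74)=2 -> changes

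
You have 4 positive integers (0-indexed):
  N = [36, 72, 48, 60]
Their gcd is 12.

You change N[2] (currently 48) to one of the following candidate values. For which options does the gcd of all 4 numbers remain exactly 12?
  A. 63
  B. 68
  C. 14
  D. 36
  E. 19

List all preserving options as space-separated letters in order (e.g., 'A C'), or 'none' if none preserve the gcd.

Old gcd = 12; gcd of others (without N[2]) = 12
New gcd for candidate v: gcd(12, v). Preserves old gcd iff gcd(12, v) = 12.
  Option A: v=63, gcd(12,63)=3 -> changes
  Option B: v=68, gcd(12,68)=4 -> changes
  Option C: v=14, gcd(12,14)=2 -> changes
  Option D: v=36, gcd(12,36)=12 -> preserves
  Option E: v=19, gcd(12,19)=1 -> changes

Answer: D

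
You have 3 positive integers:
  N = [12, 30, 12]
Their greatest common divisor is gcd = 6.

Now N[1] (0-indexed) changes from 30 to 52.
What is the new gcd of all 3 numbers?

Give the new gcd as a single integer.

Answer: 4

Derivation:
Numbers: [12, 30, 12], gcd = 6
Change: index 1, 30 -> 52
gcd of the OTHER numbers (without index 1): gcd([12, 12]) = 12
New gcd = gcd(g_others, new_val) = gcd(12, 52) = 4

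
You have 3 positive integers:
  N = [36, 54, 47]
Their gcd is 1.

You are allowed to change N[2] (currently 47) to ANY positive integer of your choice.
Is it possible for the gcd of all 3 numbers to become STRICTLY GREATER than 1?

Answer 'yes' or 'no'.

Current gcd = 1
gcd of all OTHER numbers (without N[2]=47): gcd([36, 54]) = 18
The new gcd after any change is gcd(18, new_value).
This can be at most 18.
Since 18 > old gcd 1, the gcd CAN increase (e.g., set N[2] = 18).

Answer: yes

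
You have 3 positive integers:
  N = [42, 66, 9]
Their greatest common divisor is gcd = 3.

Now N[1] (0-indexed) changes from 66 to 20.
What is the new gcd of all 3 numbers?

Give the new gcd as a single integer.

Numbers: [42, 66, 9], gcd = 3
Change: index 1, 66 -> 20
gcd of the OTHER numbers (without index 1): gcd([42, 9]) = 3
New gcd = gcd(g_others, new_val) = gcd(3, 20) = 1

Answer: 1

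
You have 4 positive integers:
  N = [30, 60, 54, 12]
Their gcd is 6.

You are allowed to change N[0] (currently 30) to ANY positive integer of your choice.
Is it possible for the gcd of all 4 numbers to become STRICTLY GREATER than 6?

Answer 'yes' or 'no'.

Answer: no

Derivation:
Current gcd = 6
gcd of all OTHER numbers (without N[0]=30): gcd([60, 54, 12]) = 6
The new gcd after any change is gcd(6, new_value).
This can be at most 6.
Since 6 = old gcd 6, the gcd can only stay the same or decrease.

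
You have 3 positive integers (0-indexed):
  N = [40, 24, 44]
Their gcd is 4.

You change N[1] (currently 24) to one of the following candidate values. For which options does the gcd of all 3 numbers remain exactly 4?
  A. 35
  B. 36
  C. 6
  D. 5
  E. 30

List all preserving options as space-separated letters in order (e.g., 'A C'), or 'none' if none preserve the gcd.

Answer: B

Derivation:
Old gcd = 4; gcd of others (without N[1]) = 4
New gcd for candidate v: gcd(4, v). Preserves old gcd iff gcd(4, v) = 4.
  Option A: v=35, gcd(4,35)=1 -> changes
  Option B: v=36, gcd(4,36)=4 -> preserves
  Option C: v=6, gcd(4,6)=2 -> changes
  Option D: v=5, gcd(4,5)=1 -> changes
  Option E: v=30, gcd(4,30)=2 -> changes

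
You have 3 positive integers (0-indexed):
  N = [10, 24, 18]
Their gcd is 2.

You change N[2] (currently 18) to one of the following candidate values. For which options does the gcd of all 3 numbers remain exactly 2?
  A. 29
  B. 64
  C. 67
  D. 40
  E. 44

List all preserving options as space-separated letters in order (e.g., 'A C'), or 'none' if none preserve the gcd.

Old gcd = 2; gcd of others (without N[2]) = 2
New gcd for candidate v: gcd(2, v). Preserves old gcd iff gcd(2, v) = 2.
  Option A: v=29, gcd(2,29)=1 -> changes
  Option B: v=64, gcd(2,64)=2 -> preserves
  Option C: v=67, gcd(2,67)=1 -> changes
  Option D: v=40, gcd(2,40)=2 -> preserves
  Option E: v=44, gcd(2,44)=2 -> preserves

Answer: B D E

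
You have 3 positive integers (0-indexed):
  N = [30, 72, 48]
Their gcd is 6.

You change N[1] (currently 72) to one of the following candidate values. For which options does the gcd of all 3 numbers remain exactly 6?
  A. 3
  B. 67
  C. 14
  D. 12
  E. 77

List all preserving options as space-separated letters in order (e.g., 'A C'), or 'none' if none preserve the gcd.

Old gcd = 6; gcd of others (without N[1]) = 6
New gcd for candidate v: gcd(6, v). Preserves old gcd iff gcd(6, v) = 6.
  Option A: v=3, gcd(6,3)=3 -> changes
  Option B: v=67, gcd(6,67)=1 -> changes
  Option C: v=14, gcd(6,14)=2 -> changes
  Option D: v=12, gcd(6,12)=6 -> preserves
  Option E: v=77, gcd(6,77)=1 -> changes

Answer: D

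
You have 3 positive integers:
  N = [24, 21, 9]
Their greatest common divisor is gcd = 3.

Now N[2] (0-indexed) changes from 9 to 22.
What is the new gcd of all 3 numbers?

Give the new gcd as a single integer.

Answer: 1

Derivation:
Numbers: [24, 21, 9], gcd = 3
Change: index 2, 9 -> 22
gcd of the OTHER numbers (without index 2): gcd([24, 21]) = 3
New gcd = gcd(g_others, new_val) = gcd(3, 22) = 1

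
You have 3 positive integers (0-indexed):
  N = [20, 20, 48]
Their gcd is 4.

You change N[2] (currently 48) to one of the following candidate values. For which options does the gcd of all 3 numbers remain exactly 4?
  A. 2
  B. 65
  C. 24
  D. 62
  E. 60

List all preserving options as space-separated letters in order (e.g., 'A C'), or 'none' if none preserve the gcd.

Old gcd = 4; gcd of others (without N[2]) = 20
New gcd for candidate v: gcd(20, v). Preserves old gcd iff gcd(20, v) = 4.
  Option A: v=2, gcd(20,2)=2 -> changes
  Option B: v=65, gcd(20,65)=5 -> changes
  Option C: v=24, gcd(20,24)=4 -> preserves
  Option D: v=62, gcd(20,62)=2 -> changes
  Option E: v=60, gcd(20,60)=20 -> changes

Answer: C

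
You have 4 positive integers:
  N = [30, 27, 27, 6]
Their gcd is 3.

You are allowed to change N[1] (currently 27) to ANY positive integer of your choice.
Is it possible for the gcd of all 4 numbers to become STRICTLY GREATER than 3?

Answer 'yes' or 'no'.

Current gcd = 3
gcd of all OTHER numbers (without N[1]=27): gcd([30, 27, 6]) = 3
The new gcd after any change is gcd(3, new_value).
This can be at most 3.
Since 3 = old gcd 3, the gcd can only stay the same or decrease.

Answer: no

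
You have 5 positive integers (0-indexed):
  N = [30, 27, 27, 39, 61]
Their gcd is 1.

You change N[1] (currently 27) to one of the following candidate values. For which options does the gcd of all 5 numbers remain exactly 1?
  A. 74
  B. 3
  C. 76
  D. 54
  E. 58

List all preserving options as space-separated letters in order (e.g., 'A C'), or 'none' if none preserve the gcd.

Answer: A B C D E

Derivation:
Old gcd = 1; gcd of others (without N[1]) = 1
New gcd for candidate v: gcd(1, v). Preserves old gcd iff gcd(1, v) = 1.
  Option A: v=74, gcd(1,74)=1 -> preserves
  Option B: v=3, gcd(1,3)=1 -> preserves
  Option C: v=76, gcd(1,76)=1 -> preserves
  Option D: v=54, gcd(1,54)=1 -> preserves
  Option E: v=58, gcd(1,58)=1 -> preserves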